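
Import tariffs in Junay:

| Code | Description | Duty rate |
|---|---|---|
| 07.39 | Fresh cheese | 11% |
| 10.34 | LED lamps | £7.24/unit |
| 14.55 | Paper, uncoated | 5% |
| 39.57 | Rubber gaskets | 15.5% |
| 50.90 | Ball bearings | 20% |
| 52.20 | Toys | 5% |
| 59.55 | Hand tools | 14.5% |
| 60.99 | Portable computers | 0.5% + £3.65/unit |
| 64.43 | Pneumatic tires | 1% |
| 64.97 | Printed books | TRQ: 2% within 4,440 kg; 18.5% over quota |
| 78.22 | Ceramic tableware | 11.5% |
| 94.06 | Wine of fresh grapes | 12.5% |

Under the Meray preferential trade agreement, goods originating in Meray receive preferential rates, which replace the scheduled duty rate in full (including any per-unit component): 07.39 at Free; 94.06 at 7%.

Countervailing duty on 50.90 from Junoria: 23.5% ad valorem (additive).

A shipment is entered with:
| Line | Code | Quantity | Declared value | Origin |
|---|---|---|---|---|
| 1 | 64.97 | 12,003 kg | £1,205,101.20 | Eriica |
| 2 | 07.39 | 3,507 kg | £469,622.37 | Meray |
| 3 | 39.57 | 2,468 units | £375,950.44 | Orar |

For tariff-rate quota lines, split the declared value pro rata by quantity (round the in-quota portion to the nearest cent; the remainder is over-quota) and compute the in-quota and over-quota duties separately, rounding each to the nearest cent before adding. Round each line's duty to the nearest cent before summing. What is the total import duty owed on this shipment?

Line 1 (64.97, Eriica, 12,003 kg, £1,205,101.20):
Code 64.97 is under a tariff-rate quota (threshold 4,440 kg). In-quota: 4,440 kg at 2%; over-quota: 7,563 kg at 18.5%.
Pro-rata value split: in-quota = £1,205,101.20 × 4,440/12,003 = £445,776.00; over-quota = £1,205,101.20 − £445,776.00 = £759,325.20.
In-quota duty = £445,776.00 × 2% = £8,915.52. Over-quota duty = £759,325.20 × 18.5% = £140,475.16.
Line duty = £8,915.52 + £140,475.16 = £149,390.68.
Line 2 (07.39, Meray, 3,507 kg, £469,622.37):
Base rate for 07.39 is 11%.
Origin Meray qualifies under the Junay–Meray agreement and 07.39 is covered: preferential rate Free applies instead.
Duty = £469,622.37 × 0% = £0.00.
Line 3 (39.57, Orar, 2,468 units, £375,950.44):
Base rate for 39.57 is 15.5%.
Duty = £375,950.44 × 15.5% = £58,272.32.
Total = £149,390.68 + £0.00 + £58,272.32 = £207,663.00.

£207,663.00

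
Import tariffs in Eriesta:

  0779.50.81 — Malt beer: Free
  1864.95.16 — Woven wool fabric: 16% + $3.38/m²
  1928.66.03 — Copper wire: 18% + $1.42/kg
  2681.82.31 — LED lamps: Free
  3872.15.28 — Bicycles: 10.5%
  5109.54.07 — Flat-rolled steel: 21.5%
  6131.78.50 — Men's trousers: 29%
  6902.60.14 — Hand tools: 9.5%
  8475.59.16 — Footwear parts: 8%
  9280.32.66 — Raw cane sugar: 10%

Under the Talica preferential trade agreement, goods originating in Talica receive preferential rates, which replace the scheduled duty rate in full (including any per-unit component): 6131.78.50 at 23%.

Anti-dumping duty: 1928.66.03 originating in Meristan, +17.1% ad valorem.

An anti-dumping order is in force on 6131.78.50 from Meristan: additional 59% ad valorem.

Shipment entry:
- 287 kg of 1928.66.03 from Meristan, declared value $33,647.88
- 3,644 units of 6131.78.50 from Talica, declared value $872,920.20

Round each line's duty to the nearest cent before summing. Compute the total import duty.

$212,989.60

Line 1 (1928.66.03, Meristan, 287 kg, $33,647.88):
Base rate for 1928.66.03 is 18% + $1.42/kg.
Additional duty on 1928.66.03 from Meristan: +17.1%. Applied ad valorem rate: 18% + 17.1% = 35.1%.
Duty = $33,647.88 × 35.1% + 287 × $1.42 = $12,217.95.
Line 2 (6131.78.50, Talica, 3,644 units, $872,920.20):
Base rate for 6131.78.50 is 29%.
Origin Talica qualifies under the Eriesta–Talica agreement and 6131.78.50 is covered: preferential rate 23% applies instead.
The additional-duty order on 6131.78.50 targets Meristan, not Talica; it does not apply.
Duty = $872,920.20 × 23% = $200,771.65.
Total = $12,217.95 + $200,771.65 = $212,989.60.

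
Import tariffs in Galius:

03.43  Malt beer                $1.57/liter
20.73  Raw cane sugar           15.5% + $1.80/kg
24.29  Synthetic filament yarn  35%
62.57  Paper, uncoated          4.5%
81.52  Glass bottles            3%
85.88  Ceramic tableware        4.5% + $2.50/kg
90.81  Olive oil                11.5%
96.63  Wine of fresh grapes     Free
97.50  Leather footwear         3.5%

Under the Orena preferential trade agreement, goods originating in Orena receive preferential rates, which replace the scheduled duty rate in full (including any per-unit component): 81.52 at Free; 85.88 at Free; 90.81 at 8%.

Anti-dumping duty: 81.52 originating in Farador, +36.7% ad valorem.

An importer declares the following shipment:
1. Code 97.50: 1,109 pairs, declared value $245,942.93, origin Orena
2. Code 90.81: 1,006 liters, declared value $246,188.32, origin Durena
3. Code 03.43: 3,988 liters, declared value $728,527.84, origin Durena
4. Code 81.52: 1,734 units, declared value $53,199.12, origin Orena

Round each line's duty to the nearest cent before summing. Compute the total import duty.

$43,180.82

Line 1 (97.50, Orena, 1,109 pairs, $245,942.93):
Base rate for 97.50 is 3.5%.
Origin Orena is the FTA partner but 97.50 is not on the preference list; base rate stands.
Duty = $245,942.93 × 3.5% = $8,608.00.
Line 2 (90.81, Durena, 1,006 liters, $246,188.32):
Base rate for 90.81 is 11.5%.
90.81 has an FTA preferential rate, but origin Durena is not Orena; base rate stands.
Duty = $246,188.32 × 11.5% = $28,311.66.
Line 3 (03.43, Durena, 3,988 liters, $728,527.84):
Base rate for 03.43 is $1.57/liter.
Duty = 3,988 × $1.57 = $6,261.16.
Line 4 (81.52, Orena, 1,734 units, $53,199.12):
Base rate for 81.52 is 3%.
Origin Orena qualifies under the Galius–Orena agreement and 81.52 is covered: preferential rate Free applies instead.
The additional-duty order on 81.52 targets Farador, not Orena; it does not apply.
Duty = $53,199.12 × 0% = $0.00.
Total = $8,608.00 + $28,311.66 + $6,261.16 + $0.00 = $43,180.82.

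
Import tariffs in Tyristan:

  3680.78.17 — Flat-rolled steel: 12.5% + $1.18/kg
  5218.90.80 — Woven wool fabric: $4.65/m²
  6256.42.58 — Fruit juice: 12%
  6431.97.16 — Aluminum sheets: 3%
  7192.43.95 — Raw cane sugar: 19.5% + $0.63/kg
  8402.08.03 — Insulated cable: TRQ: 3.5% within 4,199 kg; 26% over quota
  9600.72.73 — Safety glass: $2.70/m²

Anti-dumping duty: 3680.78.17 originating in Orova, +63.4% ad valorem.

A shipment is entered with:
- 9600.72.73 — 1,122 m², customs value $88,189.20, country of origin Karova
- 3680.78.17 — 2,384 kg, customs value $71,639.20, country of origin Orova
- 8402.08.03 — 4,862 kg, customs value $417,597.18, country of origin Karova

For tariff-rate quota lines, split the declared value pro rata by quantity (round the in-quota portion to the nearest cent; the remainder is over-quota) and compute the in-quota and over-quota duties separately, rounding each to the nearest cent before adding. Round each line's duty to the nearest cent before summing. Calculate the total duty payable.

Line 1 (9600.72.73, Karova, 1,122 m², $88,189.20):
Base rate for 9600.72.73 is $2.70/m².
Duty = 1,122 × $2.70 = $3,029.40.
Line 2 (3680.78.17, Orova, 2,384 kg, $71,639.20):
Base rate for 3680.78.17 is 12.5% + $1.18/kg.
Additional duty on 3680.78.17 from Orova: +63.4%. Applied ad valorem rate: 12.5% + 63.4% = 75.9%.
Duty = $71,639.20 × 75.9% + 2,384 × $1.18 = $57,187.27.
Line 3 (8402.08.03, Karova, 4,862 kg, $417,597.18):
Code 8402.08.03 is under a tariff-rate quota (threshold 4,199 kg). In-quota: 4,199 kg at 3.5%; over-quota: 663 kg at 26%.
Pro-rata value split: in-quota = $417,597.18 × 4,199/4,862 = $360,652.11; over-quota = $417,597.18 − $360,652.11 = $56,945.07.
In-quota duty = $360,652.11 × 3.5% = $12,622.82. Over-quota duty = $56,945.07 × 26% = $14,805.72.
Line duty = $12,622.82 + $14,805.72 = $27,428.54.
Total = $3,029.40 + $57,187.27 + $27,428.54 = $87,645.21.

$87,645.21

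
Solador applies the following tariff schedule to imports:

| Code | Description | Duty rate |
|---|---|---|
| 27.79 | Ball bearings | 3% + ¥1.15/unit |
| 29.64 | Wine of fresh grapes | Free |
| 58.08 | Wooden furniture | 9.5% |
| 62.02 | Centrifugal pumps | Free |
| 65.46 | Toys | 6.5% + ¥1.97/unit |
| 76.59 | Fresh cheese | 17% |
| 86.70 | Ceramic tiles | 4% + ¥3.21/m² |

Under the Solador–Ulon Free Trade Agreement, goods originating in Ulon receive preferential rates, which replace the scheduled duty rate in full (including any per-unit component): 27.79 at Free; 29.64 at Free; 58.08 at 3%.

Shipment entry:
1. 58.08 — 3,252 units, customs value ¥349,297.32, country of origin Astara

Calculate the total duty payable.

Line 1 (58.08, Astara, 3,252 units, ¥349,297.32):
Base rate for 58.08 is 9.5%.
58.08 has an FTA preferential rate, but origin Astara is not Ulon; base rate stands.
Duty = ¥349,297.32 × 9.5% = ¥33,183.25.

¥33,183.25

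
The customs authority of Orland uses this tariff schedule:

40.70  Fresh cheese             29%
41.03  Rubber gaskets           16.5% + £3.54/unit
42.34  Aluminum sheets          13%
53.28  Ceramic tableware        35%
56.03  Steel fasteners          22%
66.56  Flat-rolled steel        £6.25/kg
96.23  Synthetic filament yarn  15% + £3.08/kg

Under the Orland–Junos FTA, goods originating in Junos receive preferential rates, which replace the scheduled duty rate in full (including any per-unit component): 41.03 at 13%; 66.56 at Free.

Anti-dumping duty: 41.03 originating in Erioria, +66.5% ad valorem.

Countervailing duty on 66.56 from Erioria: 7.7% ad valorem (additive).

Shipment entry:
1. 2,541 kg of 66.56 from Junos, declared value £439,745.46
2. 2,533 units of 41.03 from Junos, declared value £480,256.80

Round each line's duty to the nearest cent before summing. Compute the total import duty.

£62,433.38

Line 1 (66.56, Junos, 2,541 kg, £439,745.46):
Base rate for 66.56 is £6.25/kg.
Origin Junos qualifies under the Orland–Junos agreement and 66.56 is covered: preferential rate Free applies instead.
The additional-duty order on 66.56 targets Erioria, not Junos; it does not apply.
Duty = £439,745.46 × 0% = £0.00.
Line 2 (41.03, Junos, 2,533 units, £480,256.80):
Base rate for 41.03 is 16.5% + £3.54/unit.
Origin Junos qualifies under the Orland–Junos agreement and 41.03 is covered: preferential rate 13% applies instead.
The additional-duty order on 41.03 targets Erioria, not Junos; it does not apply.
Duty = £480,256.80 × 13% = £62,433.38.
Total = £0.00 + £62,433.38 = £62,433.38.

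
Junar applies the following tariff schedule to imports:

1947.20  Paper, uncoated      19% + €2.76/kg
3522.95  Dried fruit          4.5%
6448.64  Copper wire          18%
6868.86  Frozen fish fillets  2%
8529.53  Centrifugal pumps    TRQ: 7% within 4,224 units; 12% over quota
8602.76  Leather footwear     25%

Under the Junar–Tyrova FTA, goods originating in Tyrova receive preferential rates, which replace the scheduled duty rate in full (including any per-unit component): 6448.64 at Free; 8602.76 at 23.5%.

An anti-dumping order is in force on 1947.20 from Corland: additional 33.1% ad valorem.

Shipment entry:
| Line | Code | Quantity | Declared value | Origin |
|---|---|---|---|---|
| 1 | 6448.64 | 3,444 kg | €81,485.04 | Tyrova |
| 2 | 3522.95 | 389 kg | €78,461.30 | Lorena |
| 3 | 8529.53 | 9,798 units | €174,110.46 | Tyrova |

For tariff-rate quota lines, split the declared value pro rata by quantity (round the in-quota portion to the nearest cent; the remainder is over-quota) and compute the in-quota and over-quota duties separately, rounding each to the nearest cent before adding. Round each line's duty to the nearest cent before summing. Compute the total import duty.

Line 1 (6448.64, Tyrova, 3,444 kg, €81,485.04):
Base rate for 6448.64 is 18%.
Origin Tyrova qualifies under the Junar–Tyrova agreement and 6448.64 is covered: preferential rate Free applies instead.
Duty = €81,485.04 × 0% = €0.00.
Line 2 (3522.95, Lorena, 389 kg, €78,461.30):
Base rate for 3522.95 is 4.5%.
Duty = €78,461.30 × 4.5% = €3,530.76.
Line 3 (8529.53, Tyrova, 9,798 units, €174,110.46):
Code 8529.53 is under a tariff-rate quota (threshold 4,224 units). In-quota: 4,224 units at 7%; over-quota: 5,574 units at 12%.
Pro-rata value split: in-quota = €174,110.46 × 4,224/9,798 = €75,060.48; over-quota = €174,110.46 − €75,060.48 = €99,049.98.
In-quota duty = €75,060.48 × 7% = €5,254.23. Over-quota duty = €99,049.98 × 12% = €11,886.00.
Line duty = €5,254.23 + €11,886.00 = €17,140.23.
Total = €0.00 + €3,530.76 + €17,140.23 = €20,670.99.

€20,670.99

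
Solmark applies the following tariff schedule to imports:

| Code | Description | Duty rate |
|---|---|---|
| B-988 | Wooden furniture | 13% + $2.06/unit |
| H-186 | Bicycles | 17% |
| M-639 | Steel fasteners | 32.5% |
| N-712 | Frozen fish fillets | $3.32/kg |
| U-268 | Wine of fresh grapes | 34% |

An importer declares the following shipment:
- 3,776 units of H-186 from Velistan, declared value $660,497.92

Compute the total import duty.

Line 1 (H-186, Velistan, 3,776 units, $660,497.92):
Base rate for H-186 is 17%.
Duty = $660,497.92 × 17% = $112,284.65.

$112,284.65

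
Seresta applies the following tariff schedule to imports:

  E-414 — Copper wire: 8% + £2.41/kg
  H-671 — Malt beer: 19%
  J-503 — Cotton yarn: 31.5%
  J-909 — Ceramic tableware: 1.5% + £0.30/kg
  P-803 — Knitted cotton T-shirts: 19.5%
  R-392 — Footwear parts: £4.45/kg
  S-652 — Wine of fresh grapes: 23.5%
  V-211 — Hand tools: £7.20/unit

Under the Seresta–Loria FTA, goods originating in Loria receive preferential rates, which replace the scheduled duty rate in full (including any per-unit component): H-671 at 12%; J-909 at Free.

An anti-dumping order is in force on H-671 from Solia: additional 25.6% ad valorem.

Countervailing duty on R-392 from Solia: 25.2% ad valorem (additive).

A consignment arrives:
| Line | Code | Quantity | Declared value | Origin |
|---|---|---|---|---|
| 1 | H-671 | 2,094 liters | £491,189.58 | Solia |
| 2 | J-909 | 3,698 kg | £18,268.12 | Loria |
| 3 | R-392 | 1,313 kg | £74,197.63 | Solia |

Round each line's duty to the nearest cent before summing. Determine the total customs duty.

Line 1 (H-671, Solia, 2,094 liters, £491,189.58):
Base rate for H-671 is 19%.
H-671 has an FTA preferential rate, but origin Solia is not Loria; base rate stands.
Additional duty on H-671 from Solia: +25.6%. Applied ad valorem rate: 19% + 25.6% = 44.6%.
Duty = £491,189.58 × 44.6% = £219,070.55.
Line 2 (J-909, Loria, 3,698 kg, £18,268.12):
Base rate for J-909 is 1.5% + £0.30/kg.
Origin Loria qualifies under the Seresta–Loria agreement and J-909 is covered: preferential rate Free applies instead.
Duty = £18,268.12 × 0% = £0.00.
Line 3 (R-392, Solia, 1,313 kg, £74,197.63):
Base rate for R-392 is £4.45/kg.
Additional duty on R-392 from Solia: +25.2% ad valorem. Applied ad valorem rate = 25.2%.
Duty = £74,197.63 × 25.2% + 1,313 × £4.45 = £24,540.65.
Total = £219,070.55 + £0.00 + £24,540.65 = £243,611.20.

£243,611.20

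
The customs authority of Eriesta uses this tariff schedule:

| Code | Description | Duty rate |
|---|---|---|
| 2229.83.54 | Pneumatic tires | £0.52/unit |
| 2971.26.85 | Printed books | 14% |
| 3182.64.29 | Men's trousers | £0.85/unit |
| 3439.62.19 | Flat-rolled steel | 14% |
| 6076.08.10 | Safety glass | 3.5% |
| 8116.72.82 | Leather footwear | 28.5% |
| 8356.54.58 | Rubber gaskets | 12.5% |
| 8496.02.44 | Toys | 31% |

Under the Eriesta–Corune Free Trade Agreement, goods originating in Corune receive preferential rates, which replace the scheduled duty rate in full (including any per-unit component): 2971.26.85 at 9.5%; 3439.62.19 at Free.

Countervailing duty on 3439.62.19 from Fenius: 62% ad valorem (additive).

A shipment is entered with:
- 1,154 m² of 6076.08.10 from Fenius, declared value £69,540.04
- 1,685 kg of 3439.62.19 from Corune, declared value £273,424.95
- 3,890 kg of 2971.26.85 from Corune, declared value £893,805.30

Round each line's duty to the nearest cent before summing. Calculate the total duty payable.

£87,345.40

Line 1 (6076.08.10, Fenius, 1,154 m², £69,540.04):
Base rate for 6076.08.10 is 3.5%.
Duty = £69,540.04 × 3.5% = £2,433.90.
Line 2 (3439.62.19, Corune, 1,685 kg, £273,424.95):
Base rate for 3439.62.19 is 14%.
Origin Corune qualifies under the Eriesta–Corune agreement and 3439.62.19 is covered: preferential rate Free applies instead.
The additional-duty order on 3439.62.19 targets Fenius, not Corune; it does not apply.
Duty = £273,424.95 × 0% = £0.00.
Line 3 (2971.26.85, Corune, 3,890 kg, £893,805.30):
Base rate for 2971.26.85 is 14%.
Origin Corune qualifies under the Eriesta–Corune agreement and 2971.26.85 is covered: preferential rate 9.5% applies instead.
Duty = £893,805.30 × 9.5% = £84,911.50.
Total = £2,433.90 + £0.00 + £84,911.50 = £87,345.40.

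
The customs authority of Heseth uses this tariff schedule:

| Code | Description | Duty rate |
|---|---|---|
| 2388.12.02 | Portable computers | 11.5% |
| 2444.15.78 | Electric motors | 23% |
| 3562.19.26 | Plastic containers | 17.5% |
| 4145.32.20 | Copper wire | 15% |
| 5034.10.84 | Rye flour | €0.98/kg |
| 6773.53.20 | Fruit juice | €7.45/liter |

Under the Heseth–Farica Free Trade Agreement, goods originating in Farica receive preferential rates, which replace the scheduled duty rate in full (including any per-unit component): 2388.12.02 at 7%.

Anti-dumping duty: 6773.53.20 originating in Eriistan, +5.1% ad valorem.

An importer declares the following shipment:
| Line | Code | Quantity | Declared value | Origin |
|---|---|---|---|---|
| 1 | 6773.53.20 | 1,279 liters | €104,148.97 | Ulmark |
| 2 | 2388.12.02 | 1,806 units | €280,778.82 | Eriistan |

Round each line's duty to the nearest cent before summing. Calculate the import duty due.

€41,818.11

Line 1 (6773.53.20, Ulmark, 1,279 liters, €104,148.97):
Base rate for 6773.53.20 is €7.45/liter.
The additional-duty order on 6773.53.20 targets Eriistan, not Ulmark; it does not apply.
Duty = 1,279 × €7.45 = €9,528.55.
Line 2 (2388.12.02, Eriistan, 1,806 units, €280,778.82):
Base rate for 2388.12.02 is 11.5%.
2388.12.02 has an FTA preferential rate, but origin Eriistan is not Farica; base rate stands.
Duty = €280,778.82 × 11.5% = €32,289.56.
Total = €9,528.55 + €32,289.56 = €41,818.11.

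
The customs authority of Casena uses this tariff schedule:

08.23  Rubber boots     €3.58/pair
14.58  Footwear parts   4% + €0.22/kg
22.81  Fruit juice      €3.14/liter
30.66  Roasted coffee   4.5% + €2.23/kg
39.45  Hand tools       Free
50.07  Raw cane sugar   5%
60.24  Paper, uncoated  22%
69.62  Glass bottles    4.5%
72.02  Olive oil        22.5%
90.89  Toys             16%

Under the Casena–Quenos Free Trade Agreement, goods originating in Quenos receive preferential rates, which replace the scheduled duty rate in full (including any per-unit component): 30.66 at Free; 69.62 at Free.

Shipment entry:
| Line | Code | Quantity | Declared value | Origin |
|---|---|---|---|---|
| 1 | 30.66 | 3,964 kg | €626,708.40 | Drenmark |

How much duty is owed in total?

Line 1 (30.66, Drenmark, 3,964 kg, €626,708.40):
Base rate for 30.66 is 4.5% + €2.23/kg.
30.66 has an FTA preferential rate, but origin Drenmark is not Quenos; base rate stands.
Duty = €626,708.40 × 4.5% + 3,964 × €2.23 = €37,041.60.

€37,041.60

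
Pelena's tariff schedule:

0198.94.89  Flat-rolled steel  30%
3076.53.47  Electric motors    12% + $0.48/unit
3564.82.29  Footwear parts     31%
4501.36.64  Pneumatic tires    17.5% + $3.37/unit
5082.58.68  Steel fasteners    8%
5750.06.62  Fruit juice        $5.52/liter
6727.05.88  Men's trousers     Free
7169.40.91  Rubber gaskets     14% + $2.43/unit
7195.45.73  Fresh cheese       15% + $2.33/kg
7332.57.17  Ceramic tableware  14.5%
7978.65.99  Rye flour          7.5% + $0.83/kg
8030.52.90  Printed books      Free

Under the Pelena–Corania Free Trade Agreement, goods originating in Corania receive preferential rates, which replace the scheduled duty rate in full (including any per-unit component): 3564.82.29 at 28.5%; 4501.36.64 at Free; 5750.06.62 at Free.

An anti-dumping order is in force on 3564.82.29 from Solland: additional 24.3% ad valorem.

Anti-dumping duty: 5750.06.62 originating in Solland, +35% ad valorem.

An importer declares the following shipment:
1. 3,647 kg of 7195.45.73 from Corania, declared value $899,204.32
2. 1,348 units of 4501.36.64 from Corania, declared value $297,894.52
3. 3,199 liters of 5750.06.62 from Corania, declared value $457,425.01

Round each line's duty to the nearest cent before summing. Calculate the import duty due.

Line 1 (7195.45.73, Corania, 3,647 kg, $899,204.32):
Base rate for 7195.45.73 is 15% + $2.33/kg.
Origin Corania is the FTA partner but 7195.45.73 is not on the preference list; base rate stands.
Duty = $899,204.32 × 15% + 3,647 × $2.33 = $143,378.16.
Line 2 (4501.36.64, Corania, 1,348 units, $297,894.52):
Base rate for 4501.36.64 is 17.5% + $3.37/unit.
Origin Corania qualifies under the Pelena–Corania agreement and 4501.36.64 is covered: preferential rate Free applies instead.
Duty = $297,894.52 × 0% = $0.00.
Line 3 (5750.06.62, Corania, 3,199 liters, $457,425.01):
Base rate for 5750.06.62 is $5.52/liter.
Origin Corania qualifies under the Pelena–Corania agreement and 5750.06.62 is covered: preferential rate Free applies instead.
The additional-duty order on 5750.06.62 targets Solland, not Corania; it does not apply.
Duty = $457,425.01 × 0% = $0.00.
Total = $143,378.16 + $0.00 + $0.00 = $143,378.16.

$143,378.16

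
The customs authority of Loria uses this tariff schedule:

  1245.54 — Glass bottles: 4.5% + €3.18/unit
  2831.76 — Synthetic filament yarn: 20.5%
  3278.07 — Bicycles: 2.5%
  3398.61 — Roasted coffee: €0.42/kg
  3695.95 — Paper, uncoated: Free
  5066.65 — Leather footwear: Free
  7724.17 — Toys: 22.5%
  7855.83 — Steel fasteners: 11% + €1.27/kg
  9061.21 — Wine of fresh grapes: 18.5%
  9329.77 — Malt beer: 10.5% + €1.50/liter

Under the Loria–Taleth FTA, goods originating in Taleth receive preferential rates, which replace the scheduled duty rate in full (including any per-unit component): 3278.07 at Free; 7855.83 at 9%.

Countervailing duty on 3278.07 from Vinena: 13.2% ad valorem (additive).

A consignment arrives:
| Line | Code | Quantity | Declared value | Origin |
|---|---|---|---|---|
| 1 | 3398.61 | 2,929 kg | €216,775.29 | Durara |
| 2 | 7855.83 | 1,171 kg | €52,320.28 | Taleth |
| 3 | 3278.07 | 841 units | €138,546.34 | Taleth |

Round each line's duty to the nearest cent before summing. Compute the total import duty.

€5,939.01

Line 1 (3398.61, Durara, 2,929 kg, €216,775.29):
Base rate for 3398.61 is €0.42/kg.
Duty = 2,929 × €0.42 = €1,230.18.
Line 2 (7855.83, Taleth, 1,171 kg, €52,320.28):
Base rate for 7855.83 is 11% + €1.27/kg.
Origin Taleth qualifies under the Loria–Taleth agreement and 7855.83 is covered: preferential rate 9% applies instead.
Duty = €52,320.28 × 9% = €4,708.83.
Line 3 (3278.07, Taleth, 841 units, €138,546.34):
Base rate for 3278.07 is 2.5%.
Origin Taleth qualifies under the Loria–Taleth agreement and 3278.07 is covered: preferential rate Free applies instead.
The additional-duty order on 3278.07 targets Vinena, not Taleth; it does not apply.
Duty = €138,546.34 × 0% = €0.00.
Total = €1,230.18 + €4,708.83 + €0.00 = €5,939.01.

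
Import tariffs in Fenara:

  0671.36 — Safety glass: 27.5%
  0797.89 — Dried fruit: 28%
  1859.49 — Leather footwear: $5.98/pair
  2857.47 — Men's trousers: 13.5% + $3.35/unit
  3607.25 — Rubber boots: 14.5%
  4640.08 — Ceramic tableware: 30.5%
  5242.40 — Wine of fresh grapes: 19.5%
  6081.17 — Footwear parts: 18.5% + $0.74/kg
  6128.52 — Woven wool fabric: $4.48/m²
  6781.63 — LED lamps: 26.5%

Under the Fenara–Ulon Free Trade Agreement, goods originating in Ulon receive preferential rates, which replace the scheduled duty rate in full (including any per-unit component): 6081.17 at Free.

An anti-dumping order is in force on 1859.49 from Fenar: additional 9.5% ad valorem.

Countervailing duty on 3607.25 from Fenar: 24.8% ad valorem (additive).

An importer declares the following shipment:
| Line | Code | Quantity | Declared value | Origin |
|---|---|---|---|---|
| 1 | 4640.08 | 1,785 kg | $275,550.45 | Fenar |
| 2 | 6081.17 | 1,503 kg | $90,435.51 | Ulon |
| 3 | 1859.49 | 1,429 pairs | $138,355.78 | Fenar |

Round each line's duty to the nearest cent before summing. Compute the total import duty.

Line 1 (4640.08, Fenar, 1,785 kg, $275,550.45):
Base rate for 4640.08 is 30.5%.
Duty = $275,550.45 × 30.5% = $84,042.89.
Line 2 (6081.17, Ulon, 1,503 kg, $90,435.51):
Base rate for 6081.17 is 18.5% + $0.74/kg.
Origin Ulon qualifies under the Fenara–Ulon agreement and 6081.17 is covered: preferential rate Free applies instead.
Duty = $90,435.51 × 0% = $0.00.
Line 3 (1859.49, Fenar, 1,429 pairs, $138,355.78):
Base rate for 1859.49 is $5.98/pair.
Additional duty on 1859.49 from Fenar: +9.5% ad valorem. Applied ad valorem rate = 9.5%.
Duty = $138,355.78 × 9.5% + 1,429 × $5.98 = $21,689.22.
Total = $84,042.89 + $0.00 + $21,689.22 = $105,732.11.

$105,732.11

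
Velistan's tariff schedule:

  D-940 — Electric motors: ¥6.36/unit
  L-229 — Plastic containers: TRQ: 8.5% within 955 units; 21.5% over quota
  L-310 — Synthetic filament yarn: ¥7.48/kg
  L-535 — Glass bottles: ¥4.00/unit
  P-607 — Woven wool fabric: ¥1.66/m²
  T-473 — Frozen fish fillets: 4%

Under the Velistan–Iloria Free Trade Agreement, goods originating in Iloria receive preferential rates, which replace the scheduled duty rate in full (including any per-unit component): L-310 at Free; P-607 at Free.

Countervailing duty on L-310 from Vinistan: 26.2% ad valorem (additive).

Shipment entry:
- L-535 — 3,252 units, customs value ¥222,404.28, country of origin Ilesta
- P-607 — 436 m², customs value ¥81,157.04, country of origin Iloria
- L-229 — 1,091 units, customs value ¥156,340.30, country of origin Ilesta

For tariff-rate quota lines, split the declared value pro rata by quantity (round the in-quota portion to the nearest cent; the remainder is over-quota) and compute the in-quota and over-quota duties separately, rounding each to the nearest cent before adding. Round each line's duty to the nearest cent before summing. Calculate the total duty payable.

¥28,830.47

Line 1 (L-535, Ilesta, 3,252 units, ¥222,404.28):
Base rate for L-535 is ¥4.00/unit.
Duty = 3,252 × ¥4.00 = ¥13,008.00.
Line 2 (P-607, Iloria, 436 m², ¥81,157.04):
Base rate for P-607 is ¥1.66/m².
Origin Iloria qualifies under the Velistan–Iloria agreement and P-607 is covered: preferential rate Free applies instead.
Duty = ¥81,157.04 × 0% = ¥0.00.
Line 3 (L-229, Ilesta, 1,091 units, ¥156,340.30):
Code L-229 is under a tariff-rate quota (threshold 955 units). In-quota: 955 units at 8.5%; over-quota: 136 units at 21.5%.
Pro-rata value split: in-quota = ¥156,340.30 × 955/1,091 = ¥136,851.50; over-quota = ¥156,340.30 − ¥136,851.50 = ¥19,488.80.
In-quota duty = ¥136,851.50 × 8.5% = ¥11,632.38. Over-quota duty = ¥19,488.80 × 21.5% = ¥4,190.09.
Line duty = ¥11,632.38 + ¥4,190.09 = ¥15,822.47.
Total = ¥13,008.00 + ¥0.00 + ¥15,822.47 = ¥28,830.47.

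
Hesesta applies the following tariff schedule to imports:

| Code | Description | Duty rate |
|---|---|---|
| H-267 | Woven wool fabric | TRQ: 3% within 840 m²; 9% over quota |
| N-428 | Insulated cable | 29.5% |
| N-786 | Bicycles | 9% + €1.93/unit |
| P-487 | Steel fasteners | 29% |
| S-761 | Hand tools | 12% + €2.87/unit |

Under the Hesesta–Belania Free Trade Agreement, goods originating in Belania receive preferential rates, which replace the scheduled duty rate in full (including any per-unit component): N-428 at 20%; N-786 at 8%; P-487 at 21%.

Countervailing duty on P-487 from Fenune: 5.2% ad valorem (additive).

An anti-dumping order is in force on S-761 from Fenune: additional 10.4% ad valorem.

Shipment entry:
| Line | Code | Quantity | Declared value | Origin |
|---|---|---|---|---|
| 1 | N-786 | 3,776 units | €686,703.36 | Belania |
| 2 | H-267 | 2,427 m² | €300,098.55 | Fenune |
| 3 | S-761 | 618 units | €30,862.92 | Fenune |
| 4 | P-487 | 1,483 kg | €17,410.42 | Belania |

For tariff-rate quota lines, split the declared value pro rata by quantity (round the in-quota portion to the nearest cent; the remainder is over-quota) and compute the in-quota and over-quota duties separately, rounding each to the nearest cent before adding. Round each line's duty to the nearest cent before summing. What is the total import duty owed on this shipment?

Line 1 (N-786, Belania, 3,776 units, €686,703.36):
Base rate for N-786 is 9% + €1.93/unit.
Origin Belania qualifies under the Hesesta–Belania agreement and N-786 is covered: preferential rate 8% applies instead.
Duty = €686,703.36 × 8% = €54,936.27.
Line 2 (H-267, Fenune, 2,427 m², €300,098.55):
Code H-267 is under a tariff-rate quota (threshold 840 m²). In-quota: 840 m² at 3%; over-quota: 1,587 m² at 9%.
Pro-rata value split: in-quota = €300,098.55 × 840/2,427 = €103,866.00; over-quota = €300,098.55 − €103,866.00 = €196,232.55.
In-quota duty = €103,866.00 × 3% = €3,115.98. Over-quota duty = €196,232.55 × 9% = €17,660.93.
Line duty = €3,115.98 + €17,660.93 = €20,776.91.
Line 3 (S-761, Fenune, 618 units, €30,862.92):
Base rate for S-761 is 12% + €2.87/unit.
Additional duty on S-761 from Fenune: +10.4%. Applied ad valorem rate: 12% + 10.4% = 22.4%.
Duty = €30,862.92 × 22.4% + 618 × €2.87 = €8,686.95.
Line 4 (P-487, Belania, 1,483 kg, €17,410.42):
Base rate for P-487 is 29%.
Origin Belania qualifies under the Hesesta–Belania agreement and P-487 is covered: preferential rate 21% applies instead.
The additional-duty order on P-487 targets Fenune, not Belania; it does not apply.
Duty = €17,410.42 × 21% = €3,656.19.
Total = €54,936.27 + €20,776.91 + €8,686.95 + €3,656.19 = €88,056.32.

€88,056.32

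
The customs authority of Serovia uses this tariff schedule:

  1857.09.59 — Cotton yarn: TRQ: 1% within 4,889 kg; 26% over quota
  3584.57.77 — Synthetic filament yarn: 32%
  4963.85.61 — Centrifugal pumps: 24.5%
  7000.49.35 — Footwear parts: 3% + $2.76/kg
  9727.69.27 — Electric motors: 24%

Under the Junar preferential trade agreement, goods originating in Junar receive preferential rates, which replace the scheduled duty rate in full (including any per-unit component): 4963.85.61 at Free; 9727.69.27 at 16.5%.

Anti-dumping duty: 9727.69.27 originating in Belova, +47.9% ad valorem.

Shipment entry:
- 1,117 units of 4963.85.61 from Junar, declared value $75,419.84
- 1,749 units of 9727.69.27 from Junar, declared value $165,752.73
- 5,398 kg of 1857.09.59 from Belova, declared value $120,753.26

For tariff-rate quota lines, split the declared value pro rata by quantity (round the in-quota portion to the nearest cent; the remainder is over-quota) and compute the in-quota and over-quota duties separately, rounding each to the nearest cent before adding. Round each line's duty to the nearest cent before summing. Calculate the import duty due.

Line 1 (4963.85.61, Junar, 1,117 units, $75,419.84):
Base rate for 4963.85.61 is 24.5%.
Origin Junar qualifies under the Serovia–Junar agreement and 4963.85.61 is covered: preferential rate Free applies instead.
Duty = $75,419.84 × 0% = $0.00.
Line 2 (9727.69.27, Junar, 1,749 units, $165,752.73):
Base rate for 9727.69.27 is 24%.
Origin Junar qualifies under the Serovia–Junar agreement and 9727.69.27 is covered: preferential rate 16.5% applies instead.
The additional-duty order on 9727.69.27 targets Belova, not Junar; it does not apply.
Duty = $165,752.73 × 16.5% = $27,349.20.
Line 3 (1857.09.59, Belova, 5,398 kg, $120,753.26):
Code 1857.09.59 is under a tariff-rate quota (threshold 4,889 kg). In-quota: 4,889 kg at 1%; over-quota: 509 kg at 26%.
Pro-rata value split: in-quota = $120,753.26 × 4,889/5,398 = $109,366.93; over-quota = $120,753.26 − $109,366.93 = $11,386.33.
In-quota duty = $109,366.93 × 1% = $1,093.67. Over-quota duty = $11,386.33 × 26% = $2,960.45.
Line duty = $1,093.67 + $2,960.45 = $4,054.12.
Total = $0.00 + $27,349.20 + $4,054.12 = $31,403.32.

$31,403.32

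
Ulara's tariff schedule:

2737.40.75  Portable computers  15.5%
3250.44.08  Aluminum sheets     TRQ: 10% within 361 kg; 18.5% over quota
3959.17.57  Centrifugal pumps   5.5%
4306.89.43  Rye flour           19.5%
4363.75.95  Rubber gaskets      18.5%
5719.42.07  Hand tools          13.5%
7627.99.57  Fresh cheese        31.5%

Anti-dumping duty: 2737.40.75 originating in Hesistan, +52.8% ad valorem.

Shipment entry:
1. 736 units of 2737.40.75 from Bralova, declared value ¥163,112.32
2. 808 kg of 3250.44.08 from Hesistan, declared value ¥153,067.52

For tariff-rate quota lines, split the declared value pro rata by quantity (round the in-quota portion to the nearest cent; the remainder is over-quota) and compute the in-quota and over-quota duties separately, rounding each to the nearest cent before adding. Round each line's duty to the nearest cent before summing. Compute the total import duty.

Line 1 (2737.40.75, Bralova, 736 units, ¥163,112.32):
Base rate for 2737.40.75 is 15.5%.
The additional-duty order on 2737.40.75 targets Hesistan, not Bralova; it does not apply.
Duty = ¥163,112.32 × 15.5% = ¥25,282.41.
Line 2 (3250.44.08, Hesistan, 808 kg, ¥153,067.52):
Code 3250.44.08 is under a tariff-rate quota (threshold 361 kg). In-quota: 361 kg at 10%; over-quota: 447 kg at 18.5%.
Pro-rata value split: in-quota = ¥153,067.52 × 361/808 = ¥68,387.84; over-quota = ¥153,067.52 − ¥68,387.84 = ¥84,679.68.
In-quota duty = ¥68,387.84 × 10% = ¥6,838.78. Over-quota duty = ¥84,679.68 × 18.5% = ¥15,665.74.
Line duty = ¥6,838.78 + ¥15,665.74 = ¥22,504.52.
Total = ¥25,282.41 + ¥22,504.52 = ¥47,786.93.

¥47,786.93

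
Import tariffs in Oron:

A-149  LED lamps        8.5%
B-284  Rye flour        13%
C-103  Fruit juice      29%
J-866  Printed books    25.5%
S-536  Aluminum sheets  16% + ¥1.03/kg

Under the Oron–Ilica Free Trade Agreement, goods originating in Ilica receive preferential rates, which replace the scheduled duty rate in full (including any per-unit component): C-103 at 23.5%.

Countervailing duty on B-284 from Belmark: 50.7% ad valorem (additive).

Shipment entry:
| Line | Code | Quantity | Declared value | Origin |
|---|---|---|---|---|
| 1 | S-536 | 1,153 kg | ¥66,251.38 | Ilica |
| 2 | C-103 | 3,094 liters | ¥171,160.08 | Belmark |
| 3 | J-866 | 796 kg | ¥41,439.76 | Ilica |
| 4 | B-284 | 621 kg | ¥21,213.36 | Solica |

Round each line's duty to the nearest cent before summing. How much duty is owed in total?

¥74,749.11

Line 1 (S-536, Ilica, 1,153 kg, ¥66,251.38):
Base rate for S-536 is 16% + ¥1.03/kg.
Origin Ilica is the FTA partner but S-536 is not on the preference list; base rate stands.
Duty = ¥66,251.38 × 16% + 1,153 × ¥1.03 = ¥11,787.81.
Line 2 (C-103, Belmark, 3,094 liters, ¥171,160.08):
Base rate for C-103 is 29%.
C-103 has an FTA preferential rate, but origin Belmark is not Ilica; base rate stands.
Duty = ¥171,160.08 × 29% = ¥49,636.42.
Line 3 (J-866, Ilica, 796 kg, ¥41,439.76):
Base rate for J-866 is 25.5%.
Origin Ilica is the FTA partner but J-866 is not on the preference list; base rate stands.
Duty = ¥41,439.76 × 25.5% = ¥10,567.14.
Line 4 (B-284, Solica, 621 kg, ¥21,213.36):
Base rate for B-284 is 13%.
The additional-duty order on B-284 targets Belmark, not Solica; it does not apply.
Duty = ¥21,213.36 × 13% = ¥2,757.74.
Total = ¥11,787.81 + ¥49,636.42 + ¥10,567.14 + ¥2,757.74 = ¥74,749.11.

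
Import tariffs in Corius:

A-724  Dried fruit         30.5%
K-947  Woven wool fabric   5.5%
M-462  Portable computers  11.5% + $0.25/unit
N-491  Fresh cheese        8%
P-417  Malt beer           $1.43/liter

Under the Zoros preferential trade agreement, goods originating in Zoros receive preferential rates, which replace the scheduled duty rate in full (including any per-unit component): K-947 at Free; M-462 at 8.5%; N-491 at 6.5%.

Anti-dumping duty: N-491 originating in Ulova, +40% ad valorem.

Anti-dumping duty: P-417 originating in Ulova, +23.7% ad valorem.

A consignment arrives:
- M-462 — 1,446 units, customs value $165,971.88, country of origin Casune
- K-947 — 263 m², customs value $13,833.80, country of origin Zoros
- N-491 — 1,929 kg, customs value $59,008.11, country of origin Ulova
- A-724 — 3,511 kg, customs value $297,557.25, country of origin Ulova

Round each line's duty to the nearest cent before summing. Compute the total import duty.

$138,527.12

Line 1 (M-462, Casune, 1,446 units, $165,971.88):
Base rate for M-462 is 11.5% + $0.25/unit.
M-462 has an FTA preferential rate, but origin Casune is not Zoros; base rate stands.
Duty = $165,971.88 × 11.5% + 1,446 × $0.25 = $19,448.27.
Line 2 (K-947, Zoros, 263 m², $13,833.80):
Base rate for K-947 is 5.5%.
Origin Zoros qualifies under the Corius–Zoros agreement and K-947 is covered: preferential rate Free applies instead.
Duty = $13,833.80 × 0% = $0.00.
Line 3 (N-491, Ulova, 1,929 kg, $59,008.11):
Base rate for N-491 is 8%.
N-491 has an FTA preferential rate, but origin Ulova is not Zoros; base rate stands.
Additional duty on N-491 from Ulova: +40%. Applied ad valorem rate: 8% + 40% = 48%.
Duty = $59,008.11 × 48% = $28,323.89.
Line 4 (A-724, Ulova, 3,511 kg, $297,557.25):
Base rate for A-724 is 30.5%.
Duty = $297,557.25 × 30.5% = $90,754.96.
Total = $19,448.27 + $0.00 + $28,323.89 + $90,754.96 = $138,527.12.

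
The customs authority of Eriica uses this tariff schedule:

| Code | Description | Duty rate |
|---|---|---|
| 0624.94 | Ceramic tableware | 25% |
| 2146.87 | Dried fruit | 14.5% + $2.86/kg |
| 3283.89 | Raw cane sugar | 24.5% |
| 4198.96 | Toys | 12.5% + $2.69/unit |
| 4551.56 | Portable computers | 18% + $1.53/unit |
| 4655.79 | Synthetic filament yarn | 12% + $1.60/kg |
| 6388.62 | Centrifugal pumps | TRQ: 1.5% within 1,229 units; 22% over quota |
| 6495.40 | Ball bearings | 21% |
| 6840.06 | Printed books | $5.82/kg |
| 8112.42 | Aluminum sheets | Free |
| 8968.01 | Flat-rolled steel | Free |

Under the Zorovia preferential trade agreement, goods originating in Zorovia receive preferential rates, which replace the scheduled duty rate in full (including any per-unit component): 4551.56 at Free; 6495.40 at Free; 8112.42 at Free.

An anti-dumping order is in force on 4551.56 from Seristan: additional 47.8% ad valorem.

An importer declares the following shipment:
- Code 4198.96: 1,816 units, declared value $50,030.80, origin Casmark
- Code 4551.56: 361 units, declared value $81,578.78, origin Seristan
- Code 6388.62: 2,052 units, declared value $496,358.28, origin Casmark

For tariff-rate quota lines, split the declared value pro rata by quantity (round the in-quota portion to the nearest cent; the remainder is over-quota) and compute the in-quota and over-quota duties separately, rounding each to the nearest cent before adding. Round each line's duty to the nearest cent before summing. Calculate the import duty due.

$113,625.90

Line 1 (4198.96, Casmark, 1,816 units, $50,030.80):
Base rate for 4198.96 is 12.5% + $2.69/unit.
Duty = $50,030.80 × 12.5% + 1,816 × $2.69 = $11,138.89.
Line 2 (4551.56, Seristan, 361 units, $81,578.78):
Base rate for 4551.56 is 18% + $1.53/unit.
4551.56 has an FTA preferential rate, but origin Seristan is not Zorovia; base rate stands.
Additional duty on 4551.56 from Seristan: +47.8%. Applied ad valorem rate: 18% + 47.8% = 65.8%.
Duty = $81,578.78 × 65.8% + 361 × $1.53 = $54,231.17.
Line 3 (6388.62, Casmark, 2,052 units, $496,358.28):
Code 6388.62 is under a tariff-rate quota (threshold 1,229 units). In-quota: 1,229 units at 1.5%; over-quota: 823 units at 22%.
Pro-rata value split: in-quota = $496,358.28 × 1,229/2,052 = $297,282.81; over-quota = $496,358.28 − $297,282.81 = $199,075.47.
In-quota duty = $297,282.81 × 1.5% = $4,459.24. Over-quota duty = $199,075.47 × 22% = $43,796.60.
Line duty = $4,459.24 + $43,796.60 = $48,255.84.
Total = $11,138.89 + $54,231.17 + $48,255.84 = $113,625.90.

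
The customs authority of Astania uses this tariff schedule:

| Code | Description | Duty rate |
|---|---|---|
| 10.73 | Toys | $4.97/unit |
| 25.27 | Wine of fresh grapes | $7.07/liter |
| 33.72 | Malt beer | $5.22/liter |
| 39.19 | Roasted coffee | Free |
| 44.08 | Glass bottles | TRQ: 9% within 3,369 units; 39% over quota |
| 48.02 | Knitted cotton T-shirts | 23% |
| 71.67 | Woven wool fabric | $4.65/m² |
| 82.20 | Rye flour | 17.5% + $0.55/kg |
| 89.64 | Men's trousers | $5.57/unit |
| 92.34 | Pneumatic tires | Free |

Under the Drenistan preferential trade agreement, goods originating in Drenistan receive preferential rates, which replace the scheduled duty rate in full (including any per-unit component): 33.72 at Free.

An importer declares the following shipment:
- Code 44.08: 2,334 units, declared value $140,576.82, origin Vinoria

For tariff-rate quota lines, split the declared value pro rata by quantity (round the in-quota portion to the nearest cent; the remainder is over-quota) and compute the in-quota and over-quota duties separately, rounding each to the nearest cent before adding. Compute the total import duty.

$12,651.91

Line 1 (44.08, Vinoria, 2,334 units, $140,576.82):
Code 44.08 is under a tariff-rate quota (threshold 3,369 units). Quantity 2,334 units is within the quota, so the in-quota rate 9% applies to the full value.
Duty = $140,576.82 × 9% = $12,651.91.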